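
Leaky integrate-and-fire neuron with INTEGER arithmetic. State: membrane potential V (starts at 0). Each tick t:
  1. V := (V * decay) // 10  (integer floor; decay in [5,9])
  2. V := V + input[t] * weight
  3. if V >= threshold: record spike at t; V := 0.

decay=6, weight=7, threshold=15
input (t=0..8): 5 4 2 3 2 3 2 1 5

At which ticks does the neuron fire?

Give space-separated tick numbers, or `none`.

t=0: input=5 -> V=0 FIRE
t=1: input=4 -> V=0 FIRE
t=2: input=2 -> V=14
t=3: input=3 -> V=0 FIRE
t=4: input=2 -> V=14
t=5: input=3 -> V=0 FIRE
t=6: input=2 -> V=14
t=7: input=1 -> V=0 FIRE
t=8: input=5 -> V=0 FIRE

Answer: 0 1 3 5 7 8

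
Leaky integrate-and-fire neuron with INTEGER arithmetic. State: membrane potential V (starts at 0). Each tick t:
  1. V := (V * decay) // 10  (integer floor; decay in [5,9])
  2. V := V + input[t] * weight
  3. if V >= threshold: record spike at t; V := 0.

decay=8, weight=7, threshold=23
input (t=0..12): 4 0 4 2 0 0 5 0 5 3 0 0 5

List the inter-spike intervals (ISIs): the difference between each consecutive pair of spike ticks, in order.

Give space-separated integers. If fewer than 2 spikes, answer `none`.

t=0: input=4 -> V=0 FIRE
t=1: input=0 -> V=0
t=2: input=4 -> V=0 FIRE
t=3: input=2 -> V=14
t=4: input=0 -> V=11
t=5: input=0 -> V=8
t=6: input=5 -> V=0 FIRE
t=7: input=0 -> V=0
t=8: input=5 -> V=0 FIRE
t=9: input=3 -> V=21
t=10: input=0 -> V=16
t=11: input=0 -> V=12
t=12: input=5 -> V=0 FIRE

Answer: 2 4 2 4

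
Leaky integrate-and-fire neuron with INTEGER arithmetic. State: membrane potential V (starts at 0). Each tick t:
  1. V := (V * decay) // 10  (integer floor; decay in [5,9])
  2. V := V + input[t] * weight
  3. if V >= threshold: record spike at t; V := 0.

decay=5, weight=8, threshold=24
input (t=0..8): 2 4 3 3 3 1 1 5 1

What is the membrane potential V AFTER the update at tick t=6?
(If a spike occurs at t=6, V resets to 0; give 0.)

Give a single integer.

t=0: input=2 -> V=16
t=1: input=4 -> V=0 FIRE
t=2: input=3 -> V=0 FIRE
t=3: input=3 -> V=0 FIRE
t=4: input=3 -> V=0 FIRE
t=5: input=1 -> V=8
t=6: input=1 -> V=12
t=7: input=5 -> V=0 FIRE
t=8: input=1 -> V=8

Answer: 12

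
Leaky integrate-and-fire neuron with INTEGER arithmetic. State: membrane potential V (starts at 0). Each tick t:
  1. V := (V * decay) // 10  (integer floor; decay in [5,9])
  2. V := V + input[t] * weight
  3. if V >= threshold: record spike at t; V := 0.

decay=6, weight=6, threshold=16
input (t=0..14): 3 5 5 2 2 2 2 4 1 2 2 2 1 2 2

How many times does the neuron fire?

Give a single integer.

t=0: input=3 -> V=0 FIRE
t=1: input=5 -> V=0 FIRE
t=2: input=5 -> V=0 FIRE
t=3: input=2 -> V=12
t=4: input=2 -> V=0 FIRE
t=5: input=2 -> V=12
t=6: input=2 -> V=0 FIRE
t=7: input=4 -> V=0 FIRE
t=8: input=1 -> V=6
t=9: input=2 -> V=15
t=10: input=2 -> V=0 FIRE
t=11: input=2 -> V=12
t=12: input=1 -> V=13
t=13: input=2 -> V=0 FIRE
t=14: input=2 -> V=12

Answer: 8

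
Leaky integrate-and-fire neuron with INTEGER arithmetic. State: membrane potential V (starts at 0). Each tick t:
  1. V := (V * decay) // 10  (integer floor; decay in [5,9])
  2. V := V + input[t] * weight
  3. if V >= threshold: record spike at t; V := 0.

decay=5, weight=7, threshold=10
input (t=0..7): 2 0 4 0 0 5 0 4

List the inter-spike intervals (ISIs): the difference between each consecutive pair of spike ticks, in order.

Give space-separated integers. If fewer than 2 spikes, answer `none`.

t=0: input=2 -> V=0 FIRE
t=1: input=0 -> V=0
t=2: input=4 -> V=0 FIRE
t=3: input=0 -> V=0
t=4: input=0 -> V=0
t=5: input=5 -> V=0 FIRE
t=6: input=0 -> V=0
t=7: input=4 -> V=0 FIRE

Answer: 2 3 2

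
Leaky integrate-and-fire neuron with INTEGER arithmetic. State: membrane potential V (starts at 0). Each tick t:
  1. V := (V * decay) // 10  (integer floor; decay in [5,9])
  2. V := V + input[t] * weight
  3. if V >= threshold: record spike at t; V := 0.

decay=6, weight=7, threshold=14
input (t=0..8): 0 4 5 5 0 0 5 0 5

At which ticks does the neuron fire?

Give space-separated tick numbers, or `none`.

Answer: 1 2 3 6 8

Derivation:
t=0: input=0 -> V=0
t=1: input=4 -> V=0 FIRE
t=2: input=5 -> V=0 FIRE
t=3: input=5 -> V=0 FIRE
t=4: input=0 -> V=0
t=5: input=0 -> V=0
t=6: input=5 -> V=0 FIRE
t=7: input=0 -> V=0
t=8: input=5 -> V=0 FIRE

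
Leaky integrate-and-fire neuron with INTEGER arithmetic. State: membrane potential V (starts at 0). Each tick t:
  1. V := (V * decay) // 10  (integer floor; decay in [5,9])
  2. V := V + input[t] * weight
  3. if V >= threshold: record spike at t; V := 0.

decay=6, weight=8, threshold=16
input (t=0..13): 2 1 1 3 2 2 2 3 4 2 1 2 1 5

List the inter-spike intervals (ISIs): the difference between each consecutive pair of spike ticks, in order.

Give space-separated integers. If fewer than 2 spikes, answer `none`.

Answer: 3 1 1 1 1 1 1 2 2

Derivation:
t=0: input=2 -> V=0 FIRE
t=1: input=1 -> V=8
t=2: input=1 -> V=12
t=3: input=3 -> V=0 FIRE
t=4: input=2 -> V=0 FIRE
t=5: input=2 -> V=0 FIRE
t=6: input=2 -> V=0 FIRE
t=7: input=3 -> V=0 FIRE
t=8: input=4 -> V=0 FIRE
t=9: input=2 -> V=0 FIRE
t=10: input=1 -> V=8
t=11: input=2 -> V=0 FIRE
t=12: input=1 -> V=8
t=13: input=5 -> V=0 FIRE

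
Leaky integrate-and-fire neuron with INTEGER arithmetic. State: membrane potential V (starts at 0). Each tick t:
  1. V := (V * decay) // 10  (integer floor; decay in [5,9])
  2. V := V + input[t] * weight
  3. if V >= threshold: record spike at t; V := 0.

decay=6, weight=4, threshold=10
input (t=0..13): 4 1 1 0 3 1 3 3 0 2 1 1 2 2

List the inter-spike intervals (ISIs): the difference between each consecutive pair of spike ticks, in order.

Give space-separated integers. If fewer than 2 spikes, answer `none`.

Answer: 4 2 1 5

Derivation:
t=0: input=4 -> V=0 FIRE
t=1: input=1 -> V=4
t=2: input=1 -> V=6
t=3: input=0 -> V=3
t=4: input=3 -> V=0 FIRE
t=5: input=1 -> V=4
t=6: input=3 -> V=0 FIRE
t=7: input=3 -> V=0 FIRE
t=8: input=0 -> V=0
t=9: input=2 -> V=8
t=10: input=1 -> V=8
t=11: input=1 -> V=8
t=12: input=2 -> V=0 FIRE
t=13: input=2 -> V=8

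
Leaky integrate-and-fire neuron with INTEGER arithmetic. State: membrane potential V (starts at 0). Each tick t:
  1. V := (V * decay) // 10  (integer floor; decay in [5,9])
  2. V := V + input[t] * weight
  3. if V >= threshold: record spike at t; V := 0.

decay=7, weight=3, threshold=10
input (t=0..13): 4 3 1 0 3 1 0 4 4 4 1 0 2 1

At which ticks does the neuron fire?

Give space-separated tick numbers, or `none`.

t=0: input=4 -> V=0 FIRE
t=1: input=3 -> V=9
t=2: input=1 -> V=9
t=3: input=0 -> V=6
t=4: input=3 -> V=0 FIRE
t=5: input=1 -> V=3
t=6: input=0 -> V=2
t=7: input=4 -> V=0 FIRE
t=8: input=4 -> V=0 FIRE
t=9: input=4 -> V=0 FIRE
t=10: input=1 -> V=3
t=11: input=0 -> V=2
t=12: input=2 -> V=7
t=13: input=1 -> V=7

Answer: 0 4 7 8 9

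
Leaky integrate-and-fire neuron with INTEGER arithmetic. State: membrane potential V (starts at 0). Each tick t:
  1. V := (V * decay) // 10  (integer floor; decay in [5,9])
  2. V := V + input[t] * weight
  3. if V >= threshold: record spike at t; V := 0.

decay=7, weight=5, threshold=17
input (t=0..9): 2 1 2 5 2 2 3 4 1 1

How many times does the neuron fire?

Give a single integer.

Answer: 4

Derivation:
t=0: input=2 -> V=10
t=1: input=1 -> V=12
t=2: input=2 -> V=0 FIRE
t=3: input=5 -> V=0 FIRE
t=4: input=2 -> V=10
t=5: input=2 -> V=0 FIRE
t=6: input=3 -> V=15
t=7: input=4 -> V=0 FIRE
t=8: input=1 -> V=5
t=9: input=1 -> V=8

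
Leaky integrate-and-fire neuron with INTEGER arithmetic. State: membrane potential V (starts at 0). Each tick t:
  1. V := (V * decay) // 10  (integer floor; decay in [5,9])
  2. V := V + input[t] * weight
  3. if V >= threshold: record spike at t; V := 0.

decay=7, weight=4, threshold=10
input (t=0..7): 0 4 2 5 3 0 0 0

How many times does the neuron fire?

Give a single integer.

t=0: input=0 -> V=0
t=1: input=4 -> V=0 FIRE
t=2: input=2 -> V=8
t=3: input=5 -> V=0 FIRE
t=4: input=3 -> V=0 FIRE
t=5: input=0 -> V=0
t=6: input=0 -> V=0
t=7: input=0 -> V=0

Answer: 3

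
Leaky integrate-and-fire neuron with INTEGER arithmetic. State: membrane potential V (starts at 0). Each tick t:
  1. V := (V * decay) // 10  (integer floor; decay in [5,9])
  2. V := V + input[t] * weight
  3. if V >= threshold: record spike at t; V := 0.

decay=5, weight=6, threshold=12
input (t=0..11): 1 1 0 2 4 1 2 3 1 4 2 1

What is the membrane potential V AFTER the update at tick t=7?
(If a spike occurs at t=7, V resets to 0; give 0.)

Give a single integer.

Answer: 0

Derivation:
t=0: input=1 -> V=6
t=1: input=1 -> V=9
t=2: input=0 -> V=4
t=3: input=2 -> V=0 FIRE
t=4: input=4 -> V=0 FIRE
t=5: input=1 -> V=6
t=6: input=2 -> V=0 FIRE
t=7: input=3 -> V=0 FIRE
t=8: input=1 -> V=6
t=9: input=4 -> V=0 FIRE
t=10: input=2 -> V=0 FIRE
t=11: input=1 -> V=6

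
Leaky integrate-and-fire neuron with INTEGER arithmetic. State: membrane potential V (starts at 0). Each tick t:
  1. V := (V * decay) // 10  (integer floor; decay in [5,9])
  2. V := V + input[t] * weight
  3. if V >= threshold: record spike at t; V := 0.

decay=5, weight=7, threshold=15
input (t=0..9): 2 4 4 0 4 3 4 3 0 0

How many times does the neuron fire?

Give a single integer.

t=0: input=2 -> V=14
t=1: input=4 -> V=0 FIRE
t=2: input=4 -> V=0 FIRE
t=3: input=0 -> V=0
t=4: input=4 -> V=0 FIRE
t=5: input=3 -> V=0 FIRE
t=6: input=4 -> V=0 FIRE
t=7: input=3 -> V=0 FIRE
t=8: input=0 -> V=0
t=9: input=0 -> V=0

Answer: 6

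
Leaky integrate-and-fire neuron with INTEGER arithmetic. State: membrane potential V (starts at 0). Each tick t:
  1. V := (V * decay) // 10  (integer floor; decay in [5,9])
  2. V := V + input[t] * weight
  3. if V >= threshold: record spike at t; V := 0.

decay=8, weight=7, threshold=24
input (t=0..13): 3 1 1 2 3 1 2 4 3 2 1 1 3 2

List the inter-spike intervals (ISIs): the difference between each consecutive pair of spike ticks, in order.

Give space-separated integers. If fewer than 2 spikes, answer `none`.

Answer: 2 3 2 3

Derivation:
t=0: input=3 -> V=21
t=1: input=1 -> V=23
t=2: input=1 -> V=0 FIRE
t=3: input=2 -> V=14
t=4: input=3 -> V=0 FIRE
t=5: input=1 -> V=7
t=6: input=2 -> V=19
t=7: input=4 -> V=0 FIRE
t=8: input=3 -> V=21
t=9: input=2 -> V=0 FIRE
t=10: input=1 -> V=7
t=11: input=1 -> V=12
t=12: input=3 -> V=0 FIRE
t=13: input=2 -> V=14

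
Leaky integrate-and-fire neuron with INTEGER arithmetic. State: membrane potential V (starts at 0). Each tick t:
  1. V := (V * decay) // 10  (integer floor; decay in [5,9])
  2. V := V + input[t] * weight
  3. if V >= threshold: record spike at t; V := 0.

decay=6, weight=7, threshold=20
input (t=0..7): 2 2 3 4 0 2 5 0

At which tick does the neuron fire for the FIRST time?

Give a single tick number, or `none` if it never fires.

Answer: 1

Derivation:
t=0: input=2 -> V=14
t=1: input=2 -> V=0 FIRE
t=2: input=3 -> V=0 FIRE
t=3: input=4 -> V=0 FIRE
t=4: input=0 -> V=0
t=5: input=2 -> V=14
t=6: input=5 -> V=0 FIRE
t=7: input=0 -> V=0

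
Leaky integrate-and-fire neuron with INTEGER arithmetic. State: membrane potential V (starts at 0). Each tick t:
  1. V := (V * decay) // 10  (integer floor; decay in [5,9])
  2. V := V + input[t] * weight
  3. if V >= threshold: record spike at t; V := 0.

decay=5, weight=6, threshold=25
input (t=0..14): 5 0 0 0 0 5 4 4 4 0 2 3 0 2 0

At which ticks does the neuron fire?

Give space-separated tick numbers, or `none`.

Answer: 0 5 7 11

Derivation:
t=0: input=5 -> V=0 FIRE
t=1: input=0 -> V=0
t=2: input=0 -> V=0
t=3: input=0 -> V=0
t=4: input=0 -> V=0
t=5: input=5 -> V=0 FIRE
t=6: input=4 -> V=24
t=7: input=4 -> V=0 FIRE
t=8: input=4 -> V=24
t=9: input=0 -> V=12
t=10: input=2 -> V=18
t=11: input=3 -> V=0 FIRE
t=12: input=0 -> V=0
t=13: input=2 -> V=12
t=14: input=0 -> V=6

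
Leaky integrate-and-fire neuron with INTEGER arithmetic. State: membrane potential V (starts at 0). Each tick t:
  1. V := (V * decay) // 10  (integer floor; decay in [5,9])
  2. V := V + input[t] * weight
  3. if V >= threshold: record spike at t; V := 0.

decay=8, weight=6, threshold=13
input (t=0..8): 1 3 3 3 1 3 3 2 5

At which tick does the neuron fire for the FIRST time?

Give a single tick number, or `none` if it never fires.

Answer: 1

Derivation:
t=0: input=1 -> V=6
t=1: input=3 -> V=0 FIRE
t=2: input=3 -> V=0 FIRE
t=3: input=3 -> V=0 FIRE
t=4: input=1 -> V=6
t=5: input=3 -> V=0 FIRE
t=6: input=3 -> V=0 FIRE
t=7: input=2 -> V=12
t=8: input=5 -> V=0 FIRE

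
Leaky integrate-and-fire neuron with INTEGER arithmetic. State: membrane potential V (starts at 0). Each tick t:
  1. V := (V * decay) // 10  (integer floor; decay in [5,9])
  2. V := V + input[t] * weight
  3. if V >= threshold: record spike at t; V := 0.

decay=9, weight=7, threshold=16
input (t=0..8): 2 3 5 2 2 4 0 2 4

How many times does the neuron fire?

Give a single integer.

Answer: 5

Derivation:
t=0: input=2 -> V=14
t=1: input=3 -> V=0 FIRE
t=2: input=5 -> V=0 FIRE
t=3: input=2 -> V=14
t=4: input=2 -> V=0 FIRE
t=5: input=4 -> V=0 FIRE
t=6: input=0 -> V=0
t=7: input=2 -> V=14
t=8: input=4 -> V=0 FIRE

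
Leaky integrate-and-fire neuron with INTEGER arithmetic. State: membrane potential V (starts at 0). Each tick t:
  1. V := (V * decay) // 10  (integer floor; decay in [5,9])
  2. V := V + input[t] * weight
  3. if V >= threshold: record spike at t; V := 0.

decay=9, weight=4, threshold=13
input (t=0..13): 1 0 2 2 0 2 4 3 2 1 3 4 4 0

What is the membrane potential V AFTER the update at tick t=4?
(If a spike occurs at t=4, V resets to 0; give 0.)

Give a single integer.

t=0: input=1 -> V=4
t=1: input=0 -> V=3
t=2: input=2 -> V=10
t=3: input=2 -> V=0 FIRE
t=4: input=0 -> V=0
t=5: input=2 -> V=8
t=6: input=4 -> V=0 FIRE
t=7: input=3 -> V=12
t=8: input=2 -> V=0 FIRE
t=9: input=1 -> V=4
t=10: input=3 -> V=0 FIRE
t=11: input=4 -> V=0 FIRE
t=12: input=4 -> V=0 FIRE
t=13: input=0 -> V=0

Answer: 0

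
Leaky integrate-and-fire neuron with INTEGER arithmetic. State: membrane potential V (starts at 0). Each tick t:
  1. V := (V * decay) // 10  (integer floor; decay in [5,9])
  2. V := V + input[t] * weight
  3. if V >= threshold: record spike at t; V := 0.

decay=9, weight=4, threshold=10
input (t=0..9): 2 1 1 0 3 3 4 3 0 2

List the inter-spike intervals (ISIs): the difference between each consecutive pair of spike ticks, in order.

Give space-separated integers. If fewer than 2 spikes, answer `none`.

t=0: input=2 -> V=8
t=1: input=1 -> V=0 FIRE
t=2: input=1 -> V=4
t=3: input=0 -> V=3
t=4: input=3 -> V=0 FIRE
t=5: input=3 -> V=0 FIRE
t=6: input=4 -> V=0 FIRE
t=7: input=3 -> V=0 FIRE
t=8: input=0 -> V=0
t=9: input=2 -> V=8

Answer: 3 1 1 1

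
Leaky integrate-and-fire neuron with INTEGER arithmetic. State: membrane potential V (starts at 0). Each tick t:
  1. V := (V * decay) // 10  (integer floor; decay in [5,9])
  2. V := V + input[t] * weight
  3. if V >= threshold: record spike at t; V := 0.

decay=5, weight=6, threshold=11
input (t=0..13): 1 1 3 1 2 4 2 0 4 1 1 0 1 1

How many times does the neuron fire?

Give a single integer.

t=0: input=1 -> V=6
t=1: input=1 -> V=9
t=2: input=3 -> V=0 FIRE
t=3: input=1 -> V=6
t=4: input=2 -> V=0 FIRE
t=5: input=4 -> V=0 FIRE
t=6: input=2 -> V=0 FIRE
t=7: input=0 -> V=0
t=8: input=4 -> V=0 FIRE
t=9: input=1 -> V=6
t=10: input=1 -> V=9
t=11: input=0 -> V=4
t=12: input=1 -> V=8
t=13: input=1 -> V=10

Answer: 5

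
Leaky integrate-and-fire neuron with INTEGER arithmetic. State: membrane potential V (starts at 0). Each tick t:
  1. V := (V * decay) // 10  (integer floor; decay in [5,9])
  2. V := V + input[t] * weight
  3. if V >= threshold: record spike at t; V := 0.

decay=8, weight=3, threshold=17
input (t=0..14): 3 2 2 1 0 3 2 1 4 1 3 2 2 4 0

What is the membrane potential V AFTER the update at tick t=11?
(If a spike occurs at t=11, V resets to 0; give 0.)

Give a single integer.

Answer: 14

Derivation:
t=0: input=3 -> V=9
t=1: input=2 -> V=13
t=2: input=2 -> V=16
t=3: input=1 -> V=15
t=4: input=0 -> V=12
t=5: input=3 -> V=0 FIRE
t=6: input=2 -> V=6
t=7: input=1 -> V=7
t=8: input=4 -> V=0 FIRE
t=9: input=1 -> V=3
t=10: input=3 -> V=11
t=11: input=2 -> V=14
t=12: input=2 -> V=0 FIRE
t=13: input=4 -> V=12
t=14: input=0 -> V=9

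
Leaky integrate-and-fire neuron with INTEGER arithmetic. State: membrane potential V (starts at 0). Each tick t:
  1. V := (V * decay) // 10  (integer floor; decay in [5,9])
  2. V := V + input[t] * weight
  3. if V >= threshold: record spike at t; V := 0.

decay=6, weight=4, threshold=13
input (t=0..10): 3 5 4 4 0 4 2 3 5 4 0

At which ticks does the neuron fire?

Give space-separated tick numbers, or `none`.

t=0: input=3 -> V=12
t=1: input=5 -> V=0 FIRE
t=2: input=4 -> V=0 FIRE
t=3: input=4 -> V=0 FIRE
t=4: input=0 -> V=0
t=5: input=4 -> V=0 FIRE
t=6: input=2 -> V=8
t=7: input=3 -> V=0 FIRE
t=8: input=5 -> V=0 FIRE
t=9: input=4 -> V=0 FIRE
t=10: input=0 -> V=0

Answer: 1 2 3 5 7 8 9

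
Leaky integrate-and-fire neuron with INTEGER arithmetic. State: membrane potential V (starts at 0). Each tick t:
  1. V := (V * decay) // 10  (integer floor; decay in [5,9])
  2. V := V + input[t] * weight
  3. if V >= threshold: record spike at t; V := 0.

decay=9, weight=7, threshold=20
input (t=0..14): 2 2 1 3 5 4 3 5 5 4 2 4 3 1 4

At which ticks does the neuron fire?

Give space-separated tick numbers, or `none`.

Answer: 1 3 4 5 6 7 8 9 11 12 14

Derivation:
t=0: input=2 -> V=14
t=1: input=2 -> V=0 FIRE
t=2: input=1 -> V=7
t=3: input=3 -> V=0 FIRE
t=4: input=5 -> V=0 FIRE
t=5: input=4 -> V=0 FIRE
t=6: input=3 -> V=0 FIRE
t=7: input=5 -> V=0 FIRE
t=8: input=5 -> V=0 FIRE
t=9: input=4 -> V=0 FIRE
t=10: input=2 -> V=14
t=11: input=4 -> V=0 FIRE
t=12: input=3 -> V=0 FIRE
t=13: input=1 -> V=7
t=14: input=4 -> V=0 FIRE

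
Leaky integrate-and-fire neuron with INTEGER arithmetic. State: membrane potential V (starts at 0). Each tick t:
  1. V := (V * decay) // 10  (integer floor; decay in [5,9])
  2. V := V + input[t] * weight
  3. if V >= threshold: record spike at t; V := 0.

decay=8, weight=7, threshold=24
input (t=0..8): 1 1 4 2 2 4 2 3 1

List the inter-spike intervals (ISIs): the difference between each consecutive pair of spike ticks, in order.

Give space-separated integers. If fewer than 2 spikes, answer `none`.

t=0: input=1 -> V=7
t=1: input=1 -> V=12
t=2: input=4 -> V=0 FIRE
t=3: input=2 -> V=14
t=4: input=2 -> V=0 FIRE
t=5: input=4 -> V=0 FIRE
t=6: input=2 -> V=14
t=7: input=3 -> V=0 FIRE
t=8: input=1 -> V=7

Answer: 2 1 2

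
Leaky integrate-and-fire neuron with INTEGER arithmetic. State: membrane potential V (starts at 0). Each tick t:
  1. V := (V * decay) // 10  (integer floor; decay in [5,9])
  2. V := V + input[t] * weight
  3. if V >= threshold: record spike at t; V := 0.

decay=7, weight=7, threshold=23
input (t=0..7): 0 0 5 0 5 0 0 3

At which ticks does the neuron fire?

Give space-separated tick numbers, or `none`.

Answer: 2 4

Derivation:
t=0: input=0 -> V=0
t=1: input=0 -> V=0
t=2: input=5 -> V=0 FIRE
t=3: input=0 -> V=0
t=4: input=5 -> V=0 FIRE
t=5: input=0 -> V=0
t=6: input=0 -> V=0
t=7: input=3 -> V=21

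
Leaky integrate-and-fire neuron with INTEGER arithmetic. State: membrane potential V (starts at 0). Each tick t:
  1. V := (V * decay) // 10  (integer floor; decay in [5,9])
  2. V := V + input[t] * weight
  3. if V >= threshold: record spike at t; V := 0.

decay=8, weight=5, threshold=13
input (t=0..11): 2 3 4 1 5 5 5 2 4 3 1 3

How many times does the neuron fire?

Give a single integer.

t=0: input=2 -> V=10
t=1: input=3 -> V=0 FIRE
t=2: input=4 -> V=0 FIRE
t=3: input=1 -> V=5
t=4: input=5 -> V=0 FIRE
t=5: input=5 -> V=0 FIRE
t=6: input=5 -> V=0 FIRE
t=7: input=2 -> V=10
t=8: input=4 -> V=0 FIRE
t=9: input=3 -> V=0 FIRE
t=10: input=1 -> V=5
t=11: input=3 -> V=0 FIRE

Answer: 8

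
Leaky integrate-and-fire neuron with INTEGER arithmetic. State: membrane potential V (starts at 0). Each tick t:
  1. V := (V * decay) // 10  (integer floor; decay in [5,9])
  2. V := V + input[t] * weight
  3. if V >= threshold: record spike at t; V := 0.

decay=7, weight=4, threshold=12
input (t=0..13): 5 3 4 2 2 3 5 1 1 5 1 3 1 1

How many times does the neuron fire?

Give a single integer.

t=0: input=5 -> V=0 FIRE
t=1: input=3 -> V=0 FIRE
t=2: input=4 -> V=0 FIRE
t=3: input=2 -> V=8
t=4: input=2 -> V=0 FIRE
t=5: input=3 -> V=0 FIRE
t=6: input=5 -> V=0 FIRE
t=7: input=1 -> V=4
t=8: input=1 -> V=6
t=9: input=5 -> V=0 FIRE
t=10: input=1 -> V=4
t=11: input=3 -> V=0 FIRE
t=12: input=1 -> V=4
t=13: input=1 -> V=6

Answer: 8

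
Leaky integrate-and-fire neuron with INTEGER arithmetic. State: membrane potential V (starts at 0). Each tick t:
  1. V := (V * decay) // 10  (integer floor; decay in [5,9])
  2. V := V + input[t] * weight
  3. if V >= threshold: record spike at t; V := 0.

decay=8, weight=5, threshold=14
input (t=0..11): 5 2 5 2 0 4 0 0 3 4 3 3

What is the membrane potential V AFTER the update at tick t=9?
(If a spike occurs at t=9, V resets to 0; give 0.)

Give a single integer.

t=0: input=5 -> V=0 FIRE
t=1: input=2 -> V=10
t=2: input=5 -> V=0 FIRE
t=3: input=2 -> V=10
t=4: input=0 -> V=8
t=5: input=4 -> V=0 FIRE
t=6: input=0 -> V=0
t=7: input=0 -> V=0
t=8: input=3 -> V=0 FIRE
t=9: input=4 -> V=0 FIRE
t=10: input=3 -> V=0 FIRE
t=11: input=3 -> V=0 FIRE

Answer: 0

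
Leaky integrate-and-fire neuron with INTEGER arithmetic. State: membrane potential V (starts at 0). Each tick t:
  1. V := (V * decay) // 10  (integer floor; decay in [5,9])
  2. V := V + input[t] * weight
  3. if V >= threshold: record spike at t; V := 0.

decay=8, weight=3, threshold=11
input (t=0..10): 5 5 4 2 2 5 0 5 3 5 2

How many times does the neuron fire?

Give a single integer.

Answer: 6

Derivation:
t=0: input=5 -> V=0 FIRE
t=1: input=5 -> V=0 FIRE
t=2: input=4 -> V=0 FIRE
t=3: input=2 -> V=6
t=4: input=2 -> V=10
t=5: input=5 -> V=0 FIRE
t=6: input=0 -> V=0
t=7: input=5 -> V=0 FIRE
t=8: input=3 -> V=9
t=9: input=5 -> V=0 FIRE
t=10: input=2 -> V=6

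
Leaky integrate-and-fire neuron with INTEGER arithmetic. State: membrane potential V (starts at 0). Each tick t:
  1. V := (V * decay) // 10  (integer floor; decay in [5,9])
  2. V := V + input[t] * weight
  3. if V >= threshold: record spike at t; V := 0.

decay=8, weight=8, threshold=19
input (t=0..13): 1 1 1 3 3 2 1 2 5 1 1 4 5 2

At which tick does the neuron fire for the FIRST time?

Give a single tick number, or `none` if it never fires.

t=0: input=1 -> V=8
t=1: input=1 -> V=14
t=2: input=1 -> V=0 FIRE
t=3: input=3 -> V=0 FIRE
t=4: input=3 -> V=0 FIRE
t=5: input=2 -> V=16
t=6: input=1 -> V=0 FIRE
t=7: input=2 -> V=16
t=8: input=5 -> V=0 FIRE
t=9: input=1 -> V=8
t=10: input=1 -> V=14
t=11: input=4 -> V=0 FIRE
t=12: input=5 -> V=0 FIRE
t=13: input=2 -> V=16

Answer: 2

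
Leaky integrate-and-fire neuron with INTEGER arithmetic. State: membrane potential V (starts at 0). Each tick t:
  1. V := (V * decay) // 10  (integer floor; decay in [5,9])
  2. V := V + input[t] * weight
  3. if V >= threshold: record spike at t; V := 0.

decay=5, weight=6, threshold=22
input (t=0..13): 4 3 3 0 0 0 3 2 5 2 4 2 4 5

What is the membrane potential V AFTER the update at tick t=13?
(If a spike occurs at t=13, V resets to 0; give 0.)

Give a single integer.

t=0: input=4 -> V=0 FIRE
t=1: input=3 -> V=18
t=2: input=3 -> V=0 FIRE
t=3: input=0 -> V=0
t=4: input=0 -> V=0
t=5: input=0 -> V=0
t=6: input=3 -> V=18
t=7: input=2 -> V=21
t=8: input=5 -> V=0 FIRE
t=9: input=2 -> V=12
t=10: input=4 -> V=0 FIRE
t=11: input=2 -> V=12
t=12: input=4 -> V=0 FIRE
t=13: input=5 -> V=0 FIRE

Answer: 0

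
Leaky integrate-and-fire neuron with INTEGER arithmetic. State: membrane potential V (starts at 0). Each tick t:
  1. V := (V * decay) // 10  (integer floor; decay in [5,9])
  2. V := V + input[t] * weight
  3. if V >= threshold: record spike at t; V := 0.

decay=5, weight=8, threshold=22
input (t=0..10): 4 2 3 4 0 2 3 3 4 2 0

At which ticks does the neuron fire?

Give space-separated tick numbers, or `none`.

t=0: input=4 -> V=0 FIRE
t=1: input=2 -> V=16
t=2: input=3 -> V=0 FIRE
t=3: input=4 -> V=0 FIRE
t=4: input=0 -> V=0
t=5: input=2 -> V=16
t=6: input=3 -> V=0 FIRE
t=7: input=3 -> V=0 FIRE
t=8: input=4 -> V=0 FIRE
t=9: input=2 -> V=16
t=10: input=0 -> V=8

Answer: 0 2 3 6 7 8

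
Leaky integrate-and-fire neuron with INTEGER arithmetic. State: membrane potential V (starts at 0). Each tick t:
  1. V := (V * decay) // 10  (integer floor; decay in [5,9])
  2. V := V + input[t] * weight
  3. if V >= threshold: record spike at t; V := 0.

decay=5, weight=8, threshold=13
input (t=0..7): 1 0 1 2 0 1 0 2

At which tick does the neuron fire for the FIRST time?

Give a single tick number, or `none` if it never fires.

t=0: input=1 -> V=8
t=1: input=0 -> V=4
t=2: input=1 -> V=10
t=3: input=2 -> V=0 FIRE
t=4: input=0 -> V=0
t=5: input=1 -> V=8
t=6: input=0 -> V=4
t=7: input=2 -> V=0 FIRE

Answer: 3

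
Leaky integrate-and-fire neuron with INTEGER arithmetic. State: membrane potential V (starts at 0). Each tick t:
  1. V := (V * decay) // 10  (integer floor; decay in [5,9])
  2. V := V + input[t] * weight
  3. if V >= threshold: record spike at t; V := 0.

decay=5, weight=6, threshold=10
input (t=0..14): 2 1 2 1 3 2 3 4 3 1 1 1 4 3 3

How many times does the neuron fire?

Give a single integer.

t=0: input=2 -> V=0 FIRE
t=1: input=1 -> V=6
t=2: input=2 -> V=0 FIRE
t=3: input=1 -> V=6
t=4: input=3 -> V=0 FIRE
t=5: input=2 -> V=0 FIRE
t=6: input=3 -> V=0 FIRE
t=7: input=4 -> V=0 FIRE
t=8: input=3 -> V=0 FIRE
t=9: input=1 -> V=6
t=10: input=1 -> V=9
t=11: input=1 -> V=0 FIRE
t=12: input=4 -> V=0 FIRE
t=13: input=3 -> V=0 FIRE
t=14: input=3 -> V=0 FIRE

Answer: 11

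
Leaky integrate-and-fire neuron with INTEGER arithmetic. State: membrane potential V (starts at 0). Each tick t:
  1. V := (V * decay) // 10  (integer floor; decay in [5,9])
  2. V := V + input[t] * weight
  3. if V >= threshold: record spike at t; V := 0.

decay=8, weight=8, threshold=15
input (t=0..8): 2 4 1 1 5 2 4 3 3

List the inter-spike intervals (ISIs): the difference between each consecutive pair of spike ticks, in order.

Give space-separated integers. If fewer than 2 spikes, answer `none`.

Answer: 1 3 1 1 1 1

Derivation:
t=0: input=2 -> V=0 FIRE
t=1: input=4 -> V=0 FIRE
t=2: input=1 -> V=8
t=3: input=1 -> V=14
t=4: input=5 -> V=0 FIRE
t=5: input=2 -> V=0 FIRE
t=6: input=4 -> V=0 FIRE
t=7: input=3 -> V=0 FIRE
t=8: input=3 -> V=0 FIRE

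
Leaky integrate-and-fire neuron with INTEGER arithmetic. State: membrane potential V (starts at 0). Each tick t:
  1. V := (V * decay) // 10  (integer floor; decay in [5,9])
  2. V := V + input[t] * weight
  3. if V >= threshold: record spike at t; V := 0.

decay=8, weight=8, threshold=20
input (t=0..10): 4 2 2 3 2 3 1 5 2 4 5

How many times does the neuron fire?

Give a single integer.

Answer: 7

Derivation:
t=0: input=4 -> V=0 FIRE
t=1: input=2 -> V=16
t=2: input=2 -> V=0 FIRE
t=3: input=3 -> V=0 FIRE
t=4: input=2 -> V=16
t=5: input=3 -> V=0 FIRE
t=6: input=1 -> V=8
t=7: input=5 -> V=0 FIRE
t=8: input=2 -> V=16
t=9: input=4 -> V=0 FIRE
t=10: input=5 -> V=0 FIRE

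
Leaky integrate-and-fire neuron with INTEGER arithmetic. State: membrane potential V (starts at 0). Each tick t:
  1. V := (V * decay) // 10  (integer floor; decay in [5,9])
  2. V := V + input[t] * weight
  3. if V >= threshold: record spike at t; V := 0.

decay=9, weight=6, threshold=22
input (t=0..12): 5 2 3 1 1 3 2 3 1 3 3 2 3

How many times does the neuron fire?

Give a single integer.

Answer: 6

Derivation:
t=0: input=5 -> V=0 FIRE
t=1: input=2 -> V=12
t=2: input=3 -> V=0 FIRE
t=3: input=1 -> V=6
t=4: input=1 -> V=11
t=5: input=3 -> V=0 FIRE
t=6: input=2 -> V=12
t=7: input=3 -> V=0 FIRE
t=8: input=1 -> V=6
t=9: input=3 -> V=0 FIRE
t=10: input=3 -> V=18
t=11: input=2 -> V=0 FIRE
t=12: input=3 -> V=18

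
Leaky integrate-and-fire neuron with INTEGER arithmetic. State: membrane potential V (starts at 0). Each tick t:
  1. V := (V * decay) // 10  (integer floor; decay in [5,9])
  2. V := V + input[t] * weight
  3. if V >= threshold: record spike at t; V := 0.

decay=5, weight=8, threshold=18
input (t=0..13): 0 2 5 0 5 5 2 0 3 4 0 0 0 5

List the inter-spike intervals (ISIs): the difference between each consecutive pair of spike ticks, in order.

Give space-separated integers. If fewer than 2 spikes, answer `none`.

Answer: 2 1 3 1 4

Derivation:
t=0: input=0 -> V=0
t=1: input=2 -> V=16
t=2: input=5 -> V=0 FIRE
t=3: input=0 -> V=0
t=4: input=5 -> V=0 FIRE
t=5: input=5 -> V=0 FIRE
t=6: input=2 -> V=16
t=7: input=0 -> V=8
t=8: input=3 -> V=0 FIRE
t=9: input=4 -> V=0 FIRE
t=10: input=0 -> V=0
t=11: input=0 -> V=0
t=12: input=0 -> V=0
t=13: input=5 -> V=0 FIRE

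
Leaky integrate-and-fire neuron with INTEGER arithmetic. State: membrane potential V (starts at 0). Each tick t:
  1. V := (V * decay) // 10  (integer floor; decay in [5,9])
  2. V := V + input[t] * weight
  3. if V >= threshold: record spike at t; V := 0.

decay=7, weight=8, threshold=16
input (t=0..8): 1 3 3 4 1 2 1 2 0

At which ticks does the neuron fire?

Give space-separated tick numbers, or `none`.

t=0: input=1 -> V=8
t=1: input=3 -> V=0 FIRE
t=2: input=3 -> V=0 FIRE
t=3: input=4 -> V=0 FIRE
t=4: input=1 -> V=8
t=5: input=2 -> V=0 FIRE
t=6: input=1 -> V=8
t=7: input=2 -> V=0 FIRE
t=8: input=0 -> V=0

Answer: 1 2 3 5 7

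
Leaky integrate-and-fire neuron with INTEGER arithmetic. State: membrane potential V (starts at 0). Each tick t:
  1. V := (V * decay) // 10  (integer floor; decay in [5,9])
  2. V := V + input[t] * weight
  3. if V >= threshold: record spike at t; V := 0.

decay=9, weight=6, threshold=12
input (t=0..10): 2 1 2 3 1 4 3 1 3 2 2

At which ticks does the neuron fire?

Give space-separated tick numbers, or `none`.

Answer: 0 2 3 5 6 8 9 10

Derivation:
t=0: input=2 -> V=0 FIRE
t=1: input=1 -> V=6
t=2: input=2 -> V=0 FIRE
t=3: input=3 -> V=0 FIRE
t=4: input=1 -> V=6
t=5: input=4 -> V=0 FIRE
t=6: input=3 -> V=0 FIRE
t=7: input=1 -> V=6
t=8: input=3 -> V=0 FIRE
t=9: input=2 -> V=0 FIRE
t=10: input=2 -> V=0 FIRE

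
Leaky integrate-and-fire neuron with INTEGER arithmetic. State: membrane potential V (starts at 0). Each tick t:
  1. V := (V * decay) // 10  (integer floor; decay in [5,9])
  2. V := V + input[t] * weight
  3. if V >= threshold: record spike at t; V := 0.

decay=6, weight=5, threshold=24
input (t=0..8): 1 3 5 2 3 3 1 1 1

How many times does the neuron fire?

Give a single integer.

Answer: 2

Derivation:
t=0: input=1 -> V=5
t=1: input=3 -> V=18
t=2: input=5 -> V=0 FIRE
t=3: input=2 -> V=10
t=4: input=3 -> V=21
t=5: input=3 -> V=0 FIRE
t=6: input=1 -> V=5
t=7: input=1 -> V=8
t=8: input=1 -> V=9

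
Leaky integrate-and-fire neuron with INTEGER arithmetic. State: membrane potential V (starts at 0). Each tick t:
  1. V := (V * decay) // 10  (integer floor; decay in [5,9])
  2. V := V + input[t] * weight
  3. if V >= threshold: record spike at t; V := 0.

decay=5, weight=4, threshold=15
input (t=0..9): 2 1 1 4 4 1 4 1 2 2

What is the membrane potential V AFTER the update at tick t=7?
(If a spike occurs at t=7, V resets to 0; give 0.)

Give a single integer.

t=0: input=2 -> V=8
t=1: input=1 -> V=8
t=2: input=1 -> V=8
t=3: input=4 -> V=0 FIRE
t=4: input=4 -> V=0 FIRE
t=5: input=1 -> V=4
t=6: input=4 -> V=0 FIRE
t=7: input=1 -> V=4
t=8: input=2 -> V=10
t=9: input=2 -> V=13

Answer: 4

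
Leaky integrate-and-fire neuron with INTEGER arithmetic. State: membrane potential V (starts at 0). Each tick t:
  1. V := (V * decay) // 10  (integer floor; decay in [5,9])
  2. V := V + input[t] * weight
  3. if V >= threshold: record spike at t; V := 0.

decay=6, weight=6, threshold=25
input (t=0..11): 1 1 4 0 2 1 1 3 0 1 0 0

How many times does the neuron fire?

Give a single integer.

t=0: input=1 -> V=6
t=1: input=1 -> V=9
t=2: input=4 -> V=0 FIRE
t=3: input=0 -> V=0
t=4: input=2 -> V=12
t=5: input=1 -> V=13
t=6: input=1 -> V=13
t=7: input=3 -> V=0 FIRE
t=8: input=0 -> V=0
t=9: input=1 -> V=6
t=10: input=0 -> V=3
t=11: input=0 -> V=1

Answer: 2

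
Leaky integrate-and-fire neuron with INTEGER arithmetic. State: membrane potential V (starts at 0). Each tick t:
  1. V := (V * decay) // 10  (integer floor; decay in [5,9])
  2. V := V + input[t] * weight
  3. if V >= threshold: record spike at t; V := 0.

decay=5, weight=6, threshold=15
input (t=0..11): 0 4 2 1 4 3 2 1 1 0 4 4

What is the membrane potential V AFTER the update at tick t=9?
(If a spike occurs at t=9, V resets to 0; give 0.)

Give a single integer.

t=0: input=0 -> V=0
t=1: input=4 -> V=0 FIRE
t=2: input=2 -> V=12
t=3: input=1 -> V=12
t=4: input=4 -> V=0 FIRE
t=5: input=3 -> V=0 FIRE
t=6: input=2 -> V=12
t=7: input=1 -> V=12
t=8: input=1 -> V=12
t=9: input=0 -> V=6
t=10: input=4 -> V=0 FIRE
t=11: input=4 -> V=0 FIRE

Answer: 6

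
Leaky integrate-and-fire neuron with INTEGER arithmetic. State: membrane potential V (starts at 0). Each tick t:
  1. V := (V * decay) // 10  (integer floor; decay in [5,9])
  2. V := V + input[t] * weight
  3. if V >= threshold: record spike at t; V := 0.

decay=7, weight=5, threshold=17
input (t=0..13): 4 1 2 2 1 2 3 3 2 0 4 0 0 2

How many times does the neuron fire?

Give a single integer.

Answer: 5

Derivation:
t=0: input=4 -> V=0 FIRE
t=1: input=1 -> V=5
t=2: input=2 -> V=13
t=3: input=2 -> V=0 FIRE
t=4: input=1 -> V=5
t=5: input=2 -> V=13
t=6: input=3 -> V=0 FIRE
t=7: input=3 -> V=15
t=8: input=2 -> V=0 FIRE
t=9: input=0 -> V=0
t=10: input=4 -> V=0 FIRE
t=11: input=0 -> V=0
t=12: input=0 -> V=0
t=13: input=2 -> V=10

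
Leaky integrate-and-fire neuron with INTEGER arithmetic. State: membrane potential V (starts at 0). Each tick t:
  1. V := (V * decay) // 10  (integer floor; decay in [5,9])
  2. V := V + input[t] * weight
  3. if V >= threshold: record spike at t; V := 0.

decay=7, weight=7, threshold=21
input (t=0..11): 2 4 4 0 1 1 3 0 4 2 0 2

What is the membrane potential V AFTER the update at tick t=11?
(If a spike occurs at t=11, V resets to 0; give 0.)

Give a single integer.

t=0: input=2 -> V=14
t=1: input=4 -> V=0 FIRE
t=2: input=4 -> V=0 FIRE
t=3: input=0 -> V=0
t=4: input=1 -> V=7
t=5: input=1 -> V=11
t=6: input=3 -> V=0 FIRE
t=7: input=0 -> V=0
t=8: input=4 -> V=0 FIRE
t=9: input=2 -> V=14
t=10: input=0 -> V=9
t=11: input=2 -> V=20

Answer: 20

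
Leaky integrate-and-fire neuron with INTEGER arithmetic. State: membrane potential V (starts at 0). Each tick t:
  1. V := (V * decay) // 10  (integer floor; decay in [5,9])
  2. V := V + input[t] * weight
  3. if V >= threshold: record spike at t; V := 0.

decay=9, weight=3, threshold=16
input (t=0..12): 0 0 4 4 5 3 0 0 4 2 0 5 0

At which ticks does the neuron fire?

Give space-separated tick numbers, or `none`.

Answer: 3 5 9

Derivation:
t=0: input=0 -> V=0
t=1: input=0 -> V=0
t=2: input=4 -> V=12
t=3: input=4 -> V=0 FIRE
t=4: input=5 -> V=15
t=5: input=3 -> V=0 FIRE
t=6: input=0 -> V=0
t=7: input=0 -> V=0
t=8: input=4 -> V=12
t=9: input=2 -> V=0 FIRE
t=10: input=0 -> V=0
t=11: input=5 -> V=15
t=12: input=0 -> V=13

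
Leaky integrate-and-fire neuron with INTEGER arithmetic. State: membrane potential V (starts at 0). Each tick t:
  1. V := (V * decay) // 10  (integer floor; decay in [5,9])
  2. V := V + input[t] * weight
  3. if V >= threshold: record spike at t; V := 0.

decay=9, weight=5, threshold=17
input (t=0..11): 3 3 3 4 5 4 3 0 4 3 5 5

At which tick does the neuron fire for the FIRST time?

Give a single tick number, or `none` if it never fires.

t=0: input=3 -> V=15
t=1: input=3 -> V=0 FIRE
t=2: input=3 -> V=15
t=3: input=4 -> V=0 FIRE
t=4: input=5 -> V=0 FIRE
t=5: input=4 -> V=0 FIRE
t=6: input=3 -> V=15
t=7: input=0 -> V=13
t=8: input=4 -> V=0 FIRE
t=9: input=3 -> V=15
t=10: input=5 -> V=0 FIRE
t=11: input=5 -> V=0 FIRE

Answer: 1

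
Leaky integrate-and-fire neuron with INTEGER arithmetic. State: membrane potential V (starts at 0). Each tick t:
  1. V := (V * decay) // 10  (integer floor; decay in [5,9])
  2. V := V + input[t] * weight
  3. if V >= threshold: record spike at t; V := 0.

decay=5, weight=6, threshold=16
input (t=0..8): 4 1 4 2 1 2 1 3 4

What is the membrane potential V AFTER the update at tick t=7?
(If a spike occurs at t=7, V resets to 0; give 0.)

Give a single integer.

Answer: 0

Derivation:
t=0: input=4 -> V=0 FIRE
t=1: input=1 -> V=6
t=2: input=4 -> V=0 FIRE
t=3: input=2 -> V=12
t=4: input=1 -> V=12
t=5: input=2 -> V=0 FIRE
t=6: input=1 -> V=6
t=7: input=3 -> V=0 FIRE
t=8: input=4 -> V=0 FIRE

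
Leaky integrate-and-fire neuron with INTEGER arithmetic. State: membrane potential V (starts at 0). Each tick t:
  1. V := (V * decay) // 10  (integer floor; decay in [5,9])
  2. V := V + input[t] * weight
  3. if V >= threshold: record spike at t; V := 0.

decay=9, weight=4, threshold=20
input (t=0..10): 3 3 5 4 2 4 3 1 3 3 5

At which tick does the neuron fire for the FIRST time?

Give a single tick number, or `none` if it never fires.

t=0: input=3 -> V=12
t=1: input=3 -> V=0 FIRE
t=2: input=5 -> V=0 FIRE
t=3: input=4 -> V=16
t=4: input=2 -> V=0 FIRE
t=5: input=4 -> V=16
t=6: input=3 -> V=0 FIRE
t=7: input=1 -> V=4
t=8: input=3 -> V=15
t=9: input=3 -> V=0 FIRE
t=10: input=5 -> V=0 FIRE

Answer: 1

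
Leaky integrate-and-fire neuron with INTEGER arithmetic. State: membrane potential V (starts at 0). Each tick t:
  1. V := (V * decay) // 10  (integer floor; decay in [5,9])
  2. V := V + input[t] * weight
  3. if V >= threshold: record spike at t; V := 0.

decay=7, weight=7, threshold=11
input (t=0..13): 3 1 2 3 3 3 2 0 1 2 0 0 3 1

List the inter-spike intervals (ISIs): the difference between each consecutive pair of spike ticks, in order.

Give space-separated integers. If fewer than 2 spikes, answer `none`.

t=0: input=3 -> V=0 FIRE
t=1: input=1 -> V=7
t=2: input=2 -> V=0 FIRE
t=3: input=3 -> V=0 FIRE
t=4: input=3 -> V=0 FIRE
t=5: input=3 -> V=0 FIRE
t=6: input=2 -> V=0 FIRE
t=7: input=0 -> V=0
t=8: input=1 -> V=7
t=9: input=2 -> V=0 FIRE
t=10: input=0 -> V=0
t=11: input=0 -> V=0
t=12: input=3 -> V=0 FIRE
t=13: input=1 -> V=7

Answer: 2 1 1 1 1 3 3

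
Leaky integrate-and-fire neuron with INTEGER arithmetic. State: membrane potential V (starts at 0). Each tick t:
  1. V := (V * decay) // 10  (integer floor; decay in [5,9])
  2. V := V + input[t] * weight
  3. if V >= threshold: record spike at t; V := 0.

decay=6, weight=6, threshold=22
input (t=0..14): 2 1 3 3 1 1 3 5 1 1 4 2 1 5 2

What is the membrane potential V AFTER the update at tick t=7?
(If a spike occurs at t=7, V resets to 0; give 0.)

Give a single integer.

t=0: input=2 -> V=12
t=1: input=1 -> V=13
t=2: input=3 -> V=0 FIRE
t=3: input=3 -> V=18
t=4: input=1 -> V=16
t=5: input=1 -> V=15
t=6: input=3 -> V=0 FIRE
t=7: input=5 -> V=0 FIRE
t=8: input=1 -> V=6
t=9: input=1 -> V=9
t=10: input=4 -> V=0 FIRE
t=11: input=2 -> V=12
t=12: input=1 -> V=13
t=13: input=5 -> V=0 FIRE
t=14: input=2 -> V=12

Answer: 0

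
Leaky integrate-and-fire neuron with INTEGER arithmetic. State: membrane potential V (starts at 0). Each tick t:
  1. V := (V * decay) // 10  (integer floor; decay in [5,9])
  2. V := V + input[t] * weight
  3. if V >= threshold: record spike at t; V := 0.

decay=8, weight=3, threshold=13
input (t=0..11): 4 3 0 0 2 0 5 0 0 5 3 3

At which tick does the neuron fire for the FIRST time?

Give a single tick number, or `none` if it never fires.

Answer: 1

Derivation:
t=0: input=4 -> V=12
t=1: input=3 -> V=0 FIRE
t=2: input=0 -> V=0
t=3: input=0 -> V=0
t=4: input=2 -> V=6
t=5: input=0 -> V=4
t=6: input=5 -> V=0 FIRE
t=7: input=0 -> V=0
t=8: input=0 -> V=0
t=9: input=5 -> V=0 FIRE
t=10: input=3 -> V=9
t=11: input=3 -> V=0 FIRE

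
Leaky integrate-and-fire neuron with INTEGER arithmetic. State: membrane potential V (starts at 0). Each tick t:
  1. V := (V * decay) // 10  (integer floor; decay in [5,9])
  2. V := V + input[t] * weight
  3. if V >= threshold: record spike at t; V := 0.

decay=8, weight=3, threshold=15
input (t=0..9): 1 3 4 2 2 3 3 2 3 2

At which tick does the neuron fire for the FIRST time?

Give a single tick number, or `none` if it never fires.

t=0: input=1 -> V=3
t=1: input=3 -> V=11
t=2: input=4 -> V=0 FIRE
t=3: input=2 -> V=6
t=4: input=2 -> V=10
t=5: input=3 -> V=0 FIRE
t=6: input=3 -> V=9
t=7: input=2 -> V=13
t=8: input=3 -> V=0 FIRE
t=9: input=2 -> V=6

Answer: 2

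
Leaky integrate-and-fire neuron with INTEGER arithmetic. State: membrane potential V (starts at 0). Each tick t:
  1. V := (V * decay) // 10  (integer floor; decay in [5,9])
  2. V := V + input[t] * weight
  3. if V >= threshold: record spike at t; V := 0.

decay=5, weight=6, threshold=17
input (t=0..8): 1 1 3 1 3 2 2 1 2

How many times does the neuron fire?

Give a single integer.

Answer: 3

Derivation:
t=0: input=1 -> V=6
t=1: input=1 -> V=9
t=2: input=3 -> V=0 FIRE
t=3: input=1 -> V=6
t=4: input=3 -> V=0 FIRE
t=5: input=2 -> V=12
t=6: input=2 -> V=0 FIRE
t=7: input=1 -> V=6
t=8: input=2 -> V=15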